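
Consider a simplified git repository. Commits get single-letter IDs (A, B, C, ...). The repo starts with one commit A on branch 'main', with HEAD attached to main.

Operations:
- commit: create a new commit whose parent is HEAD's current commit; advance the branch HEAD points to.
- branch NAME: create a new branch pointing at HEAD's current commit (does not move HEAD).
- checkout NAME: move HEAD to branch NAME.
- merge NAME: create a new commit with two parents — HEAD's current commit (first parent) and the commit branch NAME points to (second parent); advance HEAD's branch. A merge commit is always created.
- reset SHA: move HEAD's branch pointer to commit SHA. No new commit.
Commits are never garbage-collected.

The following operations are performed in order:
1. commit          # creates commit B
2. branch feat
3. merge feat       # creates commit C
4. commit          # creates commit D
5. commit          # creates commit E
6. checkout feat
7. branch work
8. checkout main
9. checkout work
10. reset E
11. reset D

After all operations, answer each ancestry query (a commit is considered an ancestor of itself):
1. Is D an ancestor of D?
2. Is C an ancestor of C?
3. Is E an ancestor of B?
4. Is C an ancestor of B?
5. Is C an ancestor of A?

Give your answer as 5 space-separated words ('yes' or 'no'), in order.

Answer: yes yes no no no

Derivation:
After op 1 (commit): HEAD=main@B [main=B]
After op 2 (branch): HEAD=main@B [feat=B main=B]
After op 3 (merge): HEAD=main@C [feat=B main=C]
After op 4 (commit): HEAD=main@D [feat=B main=D]
After op 5 (commit): HEAD=main@E [feat=B main=E]
After op 6 (checkout): HEAD=feat@B [feat=B main=E]
After op 7 (branch): HEAD=feat@B [feat=B main=E work=B]
After op 8 (checkout): HEAD=main@E [feat=B main=E work=B]
After op 9 (checkout): HEAD=work@B [feat=B main=E work=B]
After op 10 (reset): HEAD=work@E [feat=B main=E work=E]
After op 11 (reset): HEAD=work@D [feat=B main=E work=D]
ancestors(D) = {A,B,C,D}; D in? yes
ancestors(C) = {A,B,C}; C in? yes
ancestors(B) = {A,B}; E in? no
ancestors(B) = {A,B}; C in? no
ancestors(A) = {A}; C in? no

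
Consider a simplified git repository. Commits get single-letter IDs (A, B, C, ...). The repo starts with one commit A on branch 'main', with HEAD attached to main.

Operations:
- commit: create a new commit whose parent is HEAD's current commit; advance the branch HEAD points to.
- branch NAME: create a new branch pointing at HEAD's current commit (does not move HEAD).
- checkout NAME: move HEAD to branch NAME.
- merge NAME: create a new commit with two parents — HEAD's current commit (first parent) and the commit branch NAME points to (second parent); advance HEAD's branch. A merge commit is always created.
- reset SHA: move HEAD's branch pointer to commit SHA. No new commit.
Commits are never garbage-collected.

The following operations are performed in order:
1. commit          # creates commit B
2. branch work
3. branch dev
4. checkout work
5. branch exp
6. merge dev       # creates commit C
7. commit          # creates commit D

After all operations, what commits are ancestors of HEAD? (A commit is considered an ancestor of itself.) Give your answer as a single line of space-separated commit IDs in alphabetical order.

After op 1 (commit): HEAD=main@B [main=B]
After op 2 (branch): HEAD=main@B [main=B work=B]
After op 3 (branch): HEAD=main@B [dev=B main=B work=B]
After op 4 (checkout): HEAD=work@B [dev=B main=B work=B]
After op 5 (branch): HEAD=work@B [dev=B exp=B main=B work=B]
After op 6 (merge): HEAD=work@C [dev=B exp=B main=B work=C]
After op 7 (commit): HEAD=work@D [dev=B exp=B main=B work=D]

Answer: A B C D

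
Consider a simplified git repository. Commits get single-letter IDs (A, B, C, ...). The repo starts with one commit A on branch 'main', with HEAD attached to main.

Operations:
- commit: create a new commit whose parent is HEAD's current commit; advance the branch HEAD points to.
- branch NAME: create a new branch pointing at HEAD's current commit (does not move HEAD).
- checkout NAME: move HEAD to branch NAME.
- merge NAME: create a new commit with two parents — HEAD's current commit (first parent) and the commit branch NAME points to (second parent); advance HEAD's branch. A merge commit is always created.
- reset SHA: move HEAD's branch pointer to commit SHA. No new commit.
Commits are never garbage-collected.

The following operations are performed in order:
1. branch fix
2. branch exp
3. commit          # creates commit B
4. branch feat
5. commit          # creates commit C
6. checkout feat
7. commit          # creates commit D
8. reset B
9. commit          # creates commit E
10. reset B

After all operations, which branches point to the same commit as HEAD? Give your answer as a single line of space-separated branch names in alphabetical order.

After op 1 (branch): HEAD=main@A [fix=A main=A]
After op 2 (branch): HEAD=main@A [exp=A fix=A main=A]
After op 3 (commit): HEAD=main@B [exp=A fix=A main=B]
After op 4 (branch): HEAD=main@B [exp=A feat=B fix=A main=B]
After op 5 (commit): HEAD=main@C [exp=A feat=B fix=A main=C]
After op 6 (checkout): HEAD=feat@B [exp=A feat=B fix=A main=C]
After op 7 (commit): HEAD=feat@D [exp=A feat=D fix=A main=C]
After op 8 (reset): HEAD=feat@B [exp=A feat=B fix=A main=C]
After op 9 (commit): HEAD=feat@E [exp=A feat=E fix=A main=C]
After op 10 (reset): HEAD=feat@B [exp=A feat=B fix=A main=C]

Answer: feat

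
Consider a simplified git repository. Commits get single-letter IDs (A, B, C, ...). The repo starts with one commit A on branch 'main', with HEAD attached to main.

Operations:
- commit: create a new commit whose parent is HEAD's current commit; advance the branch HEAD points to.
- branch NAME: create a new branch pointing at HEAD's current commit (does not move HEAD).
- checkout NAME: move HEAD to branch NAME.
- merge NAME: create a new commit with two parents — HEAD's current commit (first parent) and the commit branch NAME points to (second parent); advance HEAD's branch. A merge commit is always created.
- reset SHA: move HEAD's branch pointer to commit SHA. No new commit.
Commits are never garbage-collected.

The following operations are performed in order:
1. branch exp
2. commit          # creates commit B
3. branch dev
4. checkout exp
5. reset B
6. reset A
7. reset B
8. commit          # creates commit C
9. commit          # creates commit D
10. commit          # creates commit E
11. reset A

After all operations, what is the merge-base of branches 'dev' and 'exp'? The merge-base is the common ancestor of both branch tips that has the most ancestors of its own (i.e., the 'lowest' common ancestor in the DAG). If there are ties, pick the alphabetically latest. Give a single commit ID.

After op 1 (branch): HEAD=main@A [exp=A main=A]
After op 2 (commit): HEAD=main@B [exp=A main=B]
After op 3 (branch): HEAD=main@B [dev=B exp=A main=B]
After op 4 (checkout): HEAD=exp@A [dev=B exp=A main=B]
After op 5 (reset): HEAD=exp@B [dev=B exp=B main=B]
After op 6 (reset): HEAD=exp@A [dev=B exp=A main=B]
After op 7 (reset): HEAD=exp@B [dev=B exp=B main=B]
After op 8 (commit): HEAD=exp@C [dev=B exp=C main=B]
After op 9 (commit): HEAD=exp@D [dev=B exp=D main=B]
After op 10 (commit): HEAD=exp@E [dev=B exp=E main=B]
After op 11 (reset): HEAD=exp@A [dev=B exp=A main=B]
ancestors(dev=B): ['A', 'B']
ancestors(exp=A): ['A']
common: ['A']

Answer: A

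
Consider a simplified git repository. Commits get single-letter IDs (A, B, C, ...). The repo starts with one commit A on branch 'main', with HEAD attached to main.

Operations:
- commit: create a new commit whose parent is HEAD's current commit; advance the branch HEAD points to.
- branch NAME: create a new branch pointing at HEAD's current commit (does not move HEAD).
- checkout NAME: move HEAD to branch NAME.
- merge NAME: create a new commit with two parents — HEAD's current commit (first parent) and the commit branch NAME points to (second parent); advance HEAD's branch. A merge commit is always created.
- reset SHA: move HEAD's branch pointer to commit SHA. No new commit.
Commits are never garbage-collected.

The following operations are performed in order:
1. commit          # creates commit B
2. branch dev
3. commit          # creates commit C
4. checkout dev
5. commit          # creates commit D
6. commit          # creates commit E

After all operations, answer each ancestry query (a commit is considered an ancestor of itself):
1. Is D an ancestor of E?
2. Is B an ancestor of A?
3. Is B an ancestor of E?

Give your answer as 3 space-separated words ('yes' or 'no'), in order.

After op 1 (commit): HEAD=main@B [main=B]
After op 2 (branch): HEAD=main@B [dev=B main=B]
After op 3 (commit): HEAD=main@C [dev=B main=C]
After op 4 (checkout): HEAD=dev@B [dev=B main=C]
After op 5 (commit): HEAD=dev@D [dev=D main=C]
After op 6 (commit): HEAD=dev@E [dev=E main=C]
ancestors(E) = {A,B,D,E}; D in? yes
ancestors(A) = {A}; B in? no
ancestors(E) = {A,B,D,E}; B in? yes

Answer: yes no yes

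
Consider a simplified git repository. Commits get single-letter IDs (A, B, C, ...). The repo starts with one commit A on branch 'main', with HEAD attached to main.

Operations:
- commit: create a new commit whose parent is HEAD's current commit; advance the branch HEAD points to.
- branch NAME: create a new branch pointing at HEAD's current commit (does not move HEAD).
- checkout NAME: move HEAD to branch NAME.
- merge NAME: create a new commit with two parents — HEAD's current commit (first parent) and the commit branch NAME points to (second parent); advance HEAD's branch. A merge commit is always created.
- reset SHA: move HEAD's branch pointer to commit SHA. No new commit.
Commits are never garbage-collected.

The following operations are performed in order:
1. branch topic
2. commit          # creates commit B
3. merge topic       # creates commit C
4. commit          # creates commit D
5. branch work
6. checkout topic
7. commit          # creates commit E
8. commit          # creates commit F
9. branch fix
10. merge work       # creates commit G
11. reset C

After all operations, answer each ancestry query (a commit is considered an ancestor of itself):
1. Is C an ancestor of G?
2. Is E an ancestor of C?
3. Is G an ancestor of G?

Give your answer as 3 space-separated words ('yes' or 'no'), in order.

Answer: yes no yes

Derivation:
After op 1 (branch): HEAD=main@A [main=A topic=A]
After op 2 (commit): HEAD=main@B [main=B topic=A]
After op 3 (merge): HEAD=main@C [main=C topic=A]
After op 4 (commit): HEAD=main@D [main=D topic=A]
After op 5 (branch): HEAD=main@D [main=D topic=A work=D]
After op 6 (checkout): HEAD=topic@A [main=D topic=A work=D]
After op 7 (commit): HEAD=topic@E [main=D topic=E work=D]
After op 8 (commit): HEAD=topic@F [main=D topic=F work=D]
After op 9 (branch): HEAD=topic@F [fix=F main=D topic=F work=D]
After op 10 (merge): HEAD=topic@G [fix=F main=D topic=G work=D]
After op 11 (reset): HEAD=topic@C [fix=F main=D topic=C work=D]
ancestors(G) = {A,B,C,D,E,F,G}; C in? yes
ancestors(C) = {A,B,C}; E in? no
ancestors(G) = {A,B,C,D,E,F,G}; G in? yes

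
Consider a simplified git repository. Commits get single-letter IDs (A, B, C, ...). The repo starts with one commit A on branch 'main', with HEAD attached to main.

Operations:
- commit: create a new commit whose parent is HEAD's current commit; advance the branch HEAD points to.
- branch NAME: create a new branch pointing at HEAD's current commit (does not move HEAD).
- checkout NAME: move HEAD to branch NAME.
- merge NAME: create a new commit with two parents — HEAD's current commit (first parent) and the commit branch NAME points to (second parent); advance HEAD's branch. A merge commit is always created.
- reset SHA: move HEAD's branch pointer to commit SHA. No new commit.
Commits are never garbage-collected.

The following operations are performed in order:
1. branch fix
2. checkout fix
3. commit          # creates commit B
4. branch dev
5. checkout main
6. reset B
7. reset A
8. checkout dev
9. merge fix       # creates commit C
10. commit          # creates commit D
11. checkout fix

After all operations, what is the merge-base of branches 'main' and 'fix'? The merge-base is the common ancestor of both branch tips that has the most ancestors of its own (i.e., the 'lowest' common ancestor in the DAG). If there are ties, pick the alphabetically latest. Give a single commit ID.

Answer: A

Derivation:
After op 1 (branch): HEAD=main@A [fix=A main=A]
After op 2 (checkout): HEAD=fix@A [fix=A main=A]
After op 3 (commit): HEAD=fix@B [fix=B main=A]
After op 4 (branch): HEAD=fix@B [dev=B fix=B main=A]
After op 5 (checkout): HEAD=main@A [dev=B fix=B main=A]
After op 6 (reset): HEAD=main@B [dev=B fix=B main=B]
After op 7 (reset): HEAD=main@A [dev=B fix=B main=A]
After op 8 (checkout): HEAD=dev@B [dev=B fix=B main=A]
After op 9 (merge): HEAD=dev@C [dev=C fix=B main=A]
After op 10 (commit): HEAD=dev@D [dev=D fix=B main=A]
After op 11 (checkout): HEAD=fix@B [dev=D fix=B main=A]
ancestors(main=A): ['A']
ancestors(fix=B): ['A', 'B']
common: ['A']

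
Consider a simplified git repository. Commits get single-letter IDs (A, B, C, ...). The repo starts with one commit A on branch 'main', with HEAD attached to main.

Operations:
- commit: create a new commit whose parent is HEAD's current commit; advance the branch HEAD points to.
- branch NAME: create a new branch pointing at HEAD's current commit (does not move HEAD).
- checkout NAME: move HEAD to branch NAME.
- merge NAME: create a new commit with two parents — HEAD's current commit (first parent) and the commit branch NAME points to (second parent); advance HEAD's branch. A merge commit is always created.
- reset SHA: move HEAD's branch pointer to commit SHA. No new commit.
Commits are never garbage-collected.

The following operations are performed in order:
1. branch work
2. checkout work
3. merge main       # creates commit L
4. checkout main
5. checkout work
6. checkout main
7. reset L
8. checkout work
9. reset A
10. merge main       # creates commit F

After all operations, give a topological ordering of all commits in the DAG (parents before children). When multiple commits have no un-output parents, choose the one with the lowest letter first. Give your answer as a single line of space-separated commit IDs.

After op 1 (branch): HEAD=main@A [main=A work=A]
After op 2 (checkout): HEAD=work@A [main=A work=A]
After op 3 (merge): HEAD=work@L [main=A work=L]
After op 4 (checkout): HEAD=main@A [main=A work=L]
After op 5 (checkout): HEAD=work@L [main=A work=L]
After op 6 (checkout): HEAD=main@A [main=A work=L]
After op 7 (reset): HEAD=main@L [main=L work=L]
After op 8 (checkout): HEAD=work@L [main=L work=L]
After op 9 (reset): HEAD=work@A [main=L work=A]
After op 10 (merge): HEAD=work@F [main=L work=F]
commit A: parents=[]
commit F: parents=['A', 'L']
commit L: parents=['A', 'A']

Answer: A L F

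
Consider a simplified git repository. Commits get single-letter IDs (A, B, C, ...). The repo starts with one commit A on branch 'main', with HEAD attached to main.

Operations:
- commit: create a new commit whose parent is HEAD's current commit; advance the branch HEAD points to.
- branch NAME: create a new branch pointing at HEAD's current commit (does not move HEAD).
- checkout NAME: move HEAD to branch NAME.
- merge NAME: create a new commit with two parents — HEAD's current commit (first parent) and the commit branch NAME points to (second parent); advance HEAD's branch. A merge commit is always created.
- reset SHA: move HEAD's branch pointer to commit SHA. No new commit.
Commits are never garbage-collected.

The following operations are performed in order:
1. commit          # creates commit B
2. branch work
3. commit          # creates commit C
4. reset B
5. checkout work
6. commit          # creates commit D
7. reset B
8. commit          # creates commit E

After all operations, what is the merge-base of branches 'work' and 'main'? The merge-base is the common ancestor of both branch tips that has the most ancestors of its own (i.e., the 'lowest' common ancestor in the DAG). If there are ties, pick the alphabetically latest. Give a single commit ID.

Answer: B

Derivation:
After op 1 (commit): HEAD=main@B [main=B]
After op 2 (branch): HEAD=main@B [main=B work=B]
After op 3 (commit): HEAD=main@C [main=C work=B]
After op 4 (reset): HEAD=main@B [main=B work=B]
After op 5 (checkout): HEAD=work@B [main=B work=B]
After op 6 (commit): HEAD=work@D [main=B work=D]
After op 7 (reset): HEAD=work@B [main=B work=B]
After op 8 (commit): HEAD=work@E [main=B work=E]
ancestors(work=E): ['A', 'B', 'E']
ancestors(main=B): ['A', 'B']
common: ['A', 'B']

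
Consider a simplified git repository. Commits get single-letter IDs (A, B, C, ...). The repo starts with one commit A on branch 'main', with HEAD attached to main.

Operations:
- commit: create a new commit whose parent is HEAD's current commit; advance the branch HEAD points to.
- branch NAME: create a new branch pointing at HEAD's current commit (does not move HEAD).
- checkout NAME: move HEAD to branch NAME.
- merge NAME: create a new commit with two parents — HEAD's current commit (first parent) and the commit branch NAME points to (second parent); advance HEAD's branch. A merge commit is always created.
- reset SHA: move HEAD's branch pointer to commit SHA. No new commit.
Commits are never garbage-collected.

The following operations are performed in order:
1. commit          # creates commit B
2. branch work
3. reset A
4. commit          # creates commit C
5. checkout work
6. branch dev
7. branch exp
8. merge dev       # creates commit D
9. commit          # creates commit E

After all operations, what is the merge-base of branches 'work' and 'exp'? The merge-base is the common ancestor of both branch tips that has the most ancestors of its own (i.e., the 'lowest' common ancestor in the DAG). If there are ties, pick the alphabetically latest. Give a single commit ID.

Answer: B

Derivation:
After op 1 (commit): HEAD=main@B [main=B]
After op 2 (branch): HEAD=main@B [main=B work=B]
After op 3 (reset): HEAD=main@A [main=A work=B]
After op 4 (commit): HEAD=main@C [main=C work=B]
After op 5 (checkout): HEAD=work@B [main=C work=B]
After op 6 (branch): HEAD=work@B [dev=B main=C work=B]
After op 7 (branch): HEAD=work@B [dev=B exp=B main=C work=B]
After op 8 (merge): HEAD=work@D [dev=B exp=B main=C work=D]
After op 9 (commit): HEAD=work@E [dev=B exp=B main=C work=E]
ancestors(work=E): ['A', 'B', 'D', 'E']
ancestors(exp=B): ['A', 'B']
common: ['A', 'B']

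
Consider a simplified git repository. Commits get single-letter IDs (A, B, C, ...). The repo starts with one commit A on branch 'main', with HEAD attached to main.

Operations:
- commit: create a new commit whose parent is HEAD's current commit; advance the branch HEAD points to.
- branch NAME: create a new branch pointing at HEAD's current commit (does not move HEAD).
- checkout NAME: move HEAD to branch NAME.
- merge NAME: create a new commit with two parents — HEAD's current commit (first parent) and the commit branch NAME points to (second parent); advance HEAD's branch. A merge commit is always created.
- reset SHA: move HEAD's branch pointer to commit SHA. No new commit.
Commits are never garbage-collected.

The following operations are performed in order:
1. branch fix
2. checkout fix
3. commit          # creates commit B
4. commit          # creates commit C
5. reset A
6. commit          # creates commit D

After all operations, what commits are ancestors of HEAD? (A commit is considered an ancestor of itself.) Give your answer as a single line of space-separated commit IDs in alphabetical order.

Answer: A D

Derivation:
After op 1 (branch): HEAD=main@A [fix=A main=A]
After op 2 (checkout): HEAD=fix@A [fix=A main=A]
After op 3 (commit): HEAD=fix@B [fix=B main=A]
After op 4 (commit): HEAD=fix@C [fix=C main=A]
After op 5 (reset): HEAD=fix@A [fix=A main=A]
After op 6 (commit): HEAD=fix@D [fix=D main=A]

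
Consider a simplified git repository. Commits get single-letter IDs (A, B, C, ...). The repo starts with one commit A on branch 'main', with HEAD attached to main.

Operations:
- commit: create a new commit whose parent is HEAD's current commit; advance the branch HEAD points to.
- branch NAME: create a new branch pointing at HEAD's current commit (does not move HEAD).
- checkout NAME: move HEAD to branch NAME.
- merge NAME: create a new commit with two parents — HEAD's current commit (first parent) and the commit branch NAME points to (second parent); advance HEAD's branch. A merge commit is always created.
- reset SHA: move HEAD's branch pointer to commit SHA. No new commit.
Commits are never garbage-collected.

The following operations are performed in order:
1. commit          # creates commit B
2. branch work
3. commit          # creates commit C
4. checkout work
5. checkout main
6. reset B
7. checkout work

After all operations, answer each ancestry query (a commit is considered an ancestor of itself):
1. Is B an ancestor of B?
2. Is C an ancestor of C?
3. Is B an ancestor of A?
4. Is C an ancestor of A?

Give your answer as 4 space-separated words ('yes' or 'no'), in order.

Answer: yes yes no no

Derivation:
After op 1 (commit): HEAD=main@B [main=B]
After op 2 (branch): HEAD=main@B [main=B work=B]
After op 3 (commit): HEAD=main@C [main=C work=B]
After op 4 (checkout): HEAD=work@B [main=C work=B]
After op 5 (checkout): HEAD=main@C [main=C work=B]
After op 6 (reset): HEAD=main@B [main=B work=B]
After op 7 (checkout): HEAD=work@B [main=B work=B]
ancestors(B) = {A,B}; B in? yes
ancestors(C) = {A,B,C}; C in? yes
ancestors(A) = {A}; B in? no
ancestors(A) = {A}; C in? no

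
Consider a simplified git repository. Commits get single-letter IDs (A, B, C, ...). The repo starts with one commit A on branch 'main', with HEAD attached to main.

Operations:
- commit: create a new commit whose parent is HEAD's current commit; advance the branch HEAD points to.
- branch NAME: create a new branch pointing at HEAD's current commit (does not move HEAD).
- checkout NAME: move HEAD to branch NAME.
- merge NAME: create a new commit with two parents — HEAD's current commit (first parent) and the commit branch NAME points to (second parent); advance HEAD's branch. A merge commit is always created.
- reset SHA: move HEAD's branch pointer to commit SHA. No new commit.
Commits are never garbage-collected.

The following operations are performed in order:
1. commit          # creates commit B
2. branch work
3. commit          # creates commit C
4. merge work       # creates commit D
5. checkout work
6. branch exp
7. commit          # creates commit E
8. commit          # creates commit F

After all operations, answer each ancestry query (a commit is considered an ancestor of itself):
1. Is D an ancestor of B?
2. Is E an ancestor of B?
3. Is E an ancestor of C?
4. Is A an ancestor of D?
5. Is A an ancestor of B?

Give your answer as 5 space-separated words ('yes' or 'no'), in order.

After op 1 (commit): HEAD=main@B [main=B]
After op 2 (branch): HEAD=main@B [main=B work=B]
After op 3 (commit): HEAD=main@C [main=C work=B]
After op 4 (merge): HEAD=main@D [main=D work=B]
After op 5 (checkout): HEAD=work@B [main=D work=B]
After op 6 (branch): HEAD=work@B [exp=B main=D work=B]
After op 7 (commit): HEAD=work@E [exp=B main=D work=E]
After op 8 (commit): HEAD=work@F [exp=B main=D work=F]
ancestors(B) = {A,B}; D in? no
ancestors(B) = {A,B}; E in? no
ancestors(C) = {A,B,C}; E in? no
ancestors(D) = {A,B,C,D}; A in? yes
ancestors(B) = {A,B}; A in? yes

Answer: no no no yes yes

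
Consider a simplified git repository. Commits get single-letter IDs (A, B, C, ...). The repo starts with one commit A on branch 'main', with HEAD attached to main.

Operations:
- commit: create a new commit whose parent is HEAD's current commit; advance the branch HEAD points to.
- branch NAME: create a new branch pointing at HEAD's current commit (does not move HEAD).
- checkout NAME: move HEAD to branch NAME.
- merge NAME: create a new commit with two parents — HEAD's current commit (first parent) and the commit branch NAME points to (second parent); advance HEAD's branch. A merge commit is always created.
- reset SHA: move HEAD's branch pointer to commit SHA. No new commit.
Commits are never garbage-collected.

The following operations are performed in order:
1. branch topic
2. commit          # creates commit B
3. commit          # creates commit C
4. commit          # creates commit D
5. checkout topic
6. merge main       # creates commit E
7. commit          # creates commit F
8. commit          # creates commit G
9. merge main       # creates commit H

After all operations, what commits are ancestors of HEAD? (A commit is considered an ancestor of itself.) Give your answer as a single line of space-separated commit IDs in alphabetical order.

Answer: A B C D E F G H

Derivation:
After op 1 (branch): HEAD=main@A [main=A topic=A]
After op 2 (commit): HEAD=main@B [main=B topic=A]
After op 3 (commit): HEAD=main@C [main=C topic=A]
After op 4 (commit): HEAD=main@D [main=D topic=A]
After op 5 (checkout): HEAD=topic@A [main=D topic=A]
After op 6 (merge): HEAD=topic@E [main=D topic=E]
After op 7 (commit): HEAD=topic@F [main=D topic=F]
After op 8 (commit): HEAD=topic@G [main=D topic=G]
After op 9 (merge): HEAD=topic@H [main=D topic=H]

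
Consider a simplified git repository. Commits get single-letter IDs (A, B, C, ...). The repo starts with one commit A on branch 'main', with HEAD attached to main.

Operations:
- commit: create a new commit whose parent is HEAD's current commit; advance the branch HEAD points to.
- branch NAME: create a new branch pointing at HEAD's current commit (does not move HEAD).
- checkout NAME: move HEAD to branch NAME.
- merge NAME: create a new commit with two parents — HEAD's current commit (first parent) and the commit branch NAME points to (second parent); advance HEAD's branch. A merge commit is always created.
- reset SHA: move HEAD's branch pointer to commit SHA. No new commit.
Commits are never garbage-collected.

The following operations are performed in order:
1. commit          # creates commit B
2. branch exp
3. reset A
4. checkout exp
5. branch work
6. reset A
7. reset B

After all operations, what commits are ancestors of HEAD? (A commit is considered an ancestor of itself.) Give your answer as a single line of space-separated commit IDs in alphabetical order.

Answer: A B

Derivation:
After op 1 (commit): HEAD=main@B [main=B]
After op 2 (branch): HEAD=main@B [exp=B main=B]
After op 3 (reset): HEAD=main@A [exp=B main=A]
After op 4 (checkout): HEAD=exp@B [exp=B main=A]
After op 5 (branch): HEAD=exp@B [exp=B main=A work=B]
After op 6 (reset): HEAD=exp@A [exp=A main=A work=B]
After op 7 (reset): HEAD=exp@B [exp=B main=A work=B]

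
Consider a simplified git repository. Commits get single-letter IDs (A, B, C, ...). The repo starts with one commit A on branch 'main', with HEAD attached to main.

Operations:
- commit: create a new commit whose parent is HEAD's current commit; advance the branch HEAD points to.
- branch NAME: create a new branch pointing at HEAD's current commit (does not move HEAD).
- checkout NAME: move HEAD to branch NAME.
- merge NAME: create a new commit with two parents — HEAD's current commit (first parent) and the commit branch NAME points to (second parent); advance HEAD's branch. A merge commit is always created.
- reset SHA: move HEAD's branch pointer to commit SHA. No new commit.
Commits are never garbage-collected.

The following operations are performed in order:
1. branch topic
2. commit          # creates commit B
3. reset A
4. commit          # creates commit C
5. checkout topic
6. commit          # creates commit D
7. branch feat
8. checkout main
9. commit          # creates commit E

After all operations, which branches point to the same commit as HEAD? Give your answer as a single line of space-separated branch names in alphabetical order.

After op 1 (branch): HEAD=main@A [main=A topic=A]
After op 2 (commit): HEAD=main@B [main=B topic=A]
After op 3 (reset): HEAD=main@A [main=A topic=A]
After op 4 (commit): HEAD=main@C [main=C topic=A]
After op 5 (checkout): HEAD=topic@A [main=C topic=A]
After op 6 (commit): HEAD=topic@D [main=C topic=D]
After op 7 (branch): HEAD=topic@D [feat=D main=C topic=D]
After op 8 (checkout): HEAD=main@C [feat=D main=C topic=D]
After op 9 (commit): HEAD=main@E [feat=D main=E topic=D]

Answer: main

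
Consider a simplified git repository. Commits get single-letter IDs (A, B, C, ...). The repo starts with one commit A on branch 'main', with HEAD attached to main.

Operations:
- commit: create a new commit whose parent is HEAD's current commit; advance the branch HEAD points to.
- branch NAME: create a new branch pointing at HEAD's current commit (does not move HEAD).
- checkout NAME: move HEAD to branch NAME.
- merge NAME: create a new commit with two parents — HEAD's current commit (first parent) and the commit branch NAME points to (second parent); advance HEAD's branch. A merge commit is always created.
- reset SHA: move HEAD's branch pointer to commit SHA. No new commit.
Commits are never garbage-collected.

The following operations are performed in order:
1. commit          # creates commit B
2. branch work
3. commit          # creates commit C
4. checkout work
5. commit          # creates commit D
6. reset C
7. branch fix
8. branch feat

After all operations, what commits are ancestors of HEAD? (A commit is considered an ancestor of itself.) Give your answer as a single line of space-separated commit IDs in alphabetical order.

Answer: A B C

Derivation:
After op 1 (commit): HEAD=main@B [main=B]
After op 2 (branch): HEAD=main@B [main=B work=B]
After op 3 (commit): HEAD=main@C [main=C work=B]
After op 4 (checkout): HEAD=work@B [main=C work=B]
After op 5 (commit): HEAD=work@D [main=C work=D]
After op 6 (reset): HEAD=work@C [main=C work=C]
After op 7 (branch): HEAD=work@C [fix=C main=C work=C]
After op 8 (branch): HEAD=work@C [feat=C fix=C main=C work=C]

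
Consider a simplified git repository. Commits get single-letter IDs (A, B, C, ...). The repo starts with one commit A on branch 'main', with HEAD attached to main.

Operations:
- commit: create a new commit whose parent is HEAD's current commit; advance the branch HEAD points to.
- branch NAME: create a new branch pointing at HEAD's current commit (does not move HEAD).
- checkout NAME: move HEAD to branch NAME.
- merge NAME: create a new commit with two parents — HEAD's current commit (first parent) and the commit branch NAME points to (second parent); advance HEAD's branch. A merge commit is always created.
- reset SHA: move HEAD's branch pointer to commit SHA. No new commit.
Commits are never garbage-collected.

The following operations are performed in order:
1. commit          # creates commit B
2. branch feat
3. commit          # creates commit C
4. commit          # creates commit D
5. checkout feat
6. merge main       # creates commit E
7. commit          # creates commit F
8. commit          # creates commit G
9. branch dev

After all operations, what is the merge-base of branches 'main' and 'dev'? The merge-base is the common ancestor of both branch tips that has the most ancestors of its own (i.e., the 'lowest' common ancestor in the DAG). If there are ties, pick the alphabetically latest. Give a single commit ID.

Answer: D

Derivation:
After op 1 (commit): HEAD=main@B [main=B]
After op 2 (branch): HEAD=main@B [feat=B main=B]
After op 3 (commit): HEAD=main@C [feat=B main=C]
After op 4 (commit): HEAD=main@D [feat=B main=D]
After op 5 (checkout): HEAD=feat@B [feat=B main=D]
After op 6 (merge): HEAD=feat@E [feat=E main=D]
After op 7 (commit): HEAD=feat@F [feat=F main=D]
After op 8 (commit): HEAD=feat@G [feat=G main=D]
After op 9 (branch): HEAD=feat@G [dev=G feat=G main=D]
ancestors(main=D): ['A', 'B', 'C', 'D']
ancestors(dev=G): ['A', 'B', 'C', 'D', 'E', 'F', 'G']
common: ['A', 'B', 'C', 'D']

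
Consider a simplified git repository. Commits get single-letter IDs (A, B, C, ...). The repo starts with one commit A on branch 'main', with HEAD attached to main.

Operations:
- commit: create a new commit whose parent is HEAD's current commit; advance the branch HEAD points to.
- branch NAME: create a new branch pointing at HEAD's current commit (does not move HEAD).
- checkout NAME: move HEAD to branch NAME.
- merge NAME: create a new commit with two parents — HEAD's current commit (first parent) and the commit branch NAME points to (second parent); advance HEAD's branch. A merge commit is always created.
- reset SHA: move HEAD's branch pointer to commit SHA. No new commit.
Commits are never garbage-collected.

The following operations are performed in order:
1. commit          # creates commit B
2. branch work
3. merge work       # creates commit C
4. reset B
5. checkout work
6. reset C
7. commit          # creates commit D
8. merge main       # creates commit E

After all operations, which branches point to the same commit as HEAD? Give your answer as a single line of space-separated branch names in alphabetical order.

After op 1 (commit): HEAD=main@B [main=B]
After op 2 (branch): HEAD=main@B [main=B work=B]
After op 3 (merge): HEAD=main@C [main=C work=B]
After op 4 (reset): HEAD=main@B [main=B work=B]
After op 5 (checkout): HEAD=work@B [main=B work=B]
After op 6 (reset): HEAD=work@C [main=B work=C]
After op 7 (commit): HEAD=work@D [main=B work=D]
After op 8 (merge): HEAD=work@E [main=B work=E]

Answer: work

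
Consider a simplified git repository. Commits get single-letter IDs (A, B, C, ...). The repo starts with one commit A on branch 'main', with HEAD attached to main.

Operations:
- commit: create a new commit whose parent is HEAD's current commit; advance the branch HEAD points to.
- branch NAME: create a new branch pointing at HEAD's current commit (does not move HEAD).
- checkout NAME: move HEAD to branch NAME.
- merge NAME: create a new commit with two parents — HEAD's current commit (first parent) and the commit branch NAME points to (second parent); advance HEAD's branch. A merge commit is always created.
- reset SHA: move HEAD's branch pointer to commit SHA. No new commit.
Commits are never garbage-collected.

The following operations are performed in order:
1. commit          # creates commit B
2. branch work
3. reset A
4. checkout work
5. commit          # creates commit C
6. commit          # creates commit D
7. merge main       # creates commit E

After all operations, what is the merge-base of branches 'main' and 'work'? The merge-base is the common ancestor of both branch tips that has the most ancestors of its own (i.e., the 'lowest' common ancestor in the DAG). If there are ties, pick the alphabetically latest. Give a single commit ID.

After op 1 (commit): HEAD=main@B [main=B]
After op 2 (branch): HEAD=main@B [main=B work=B]
After op 3 (reset): HEAD=main@A [main=A work=B]
After op 4 (checkout): HEAD=work@B [main=A work=B]
After op 5 (commit): HEAD=work@C [main=A work=C]
After op 6 (commit): HEAD=work@D [main=A work=D]
After op 7 (merge): HEAD=work@E [main=A work=E]
ancestors(main=A): ['A']
ancestors(work=E): ['A', 'B', 'C', 'D', 'E']
common: ['A']

Answer: A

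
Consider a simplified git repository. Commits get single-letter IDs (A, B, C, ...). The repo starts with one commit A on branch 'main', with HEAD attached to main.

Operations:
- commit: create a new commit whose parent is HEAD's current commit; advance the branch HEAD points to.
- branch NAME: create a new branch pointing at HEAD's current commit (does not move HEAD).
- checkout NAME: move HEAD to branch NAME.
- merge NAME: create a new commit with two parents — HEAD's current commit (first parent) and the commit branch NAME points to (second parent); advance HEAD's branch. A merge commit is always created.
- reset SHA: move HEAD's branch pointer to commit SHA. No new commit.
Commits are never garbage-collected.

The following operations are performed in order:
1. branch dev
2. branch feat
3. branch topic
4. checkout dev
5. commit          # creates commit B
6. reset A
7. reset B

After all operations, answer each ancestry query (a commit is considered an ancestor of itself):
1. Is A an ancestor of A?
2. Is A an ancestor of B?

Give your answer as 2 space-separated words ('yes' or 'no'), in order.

After op 1 (branch): HEAD=main@A [dev=A main=A]
After op 2 (branch): HEAD=main@A [dev=A feat=A main=A]
After op 3 (branch): HEAD=main@A [dev=A feat=A main=A topic=A]
After op 4 (checkout): HEAD=dev@A [dev=A feat=A main=A topic=A]
After op 5 (commit): HEAD=dev@B [dev=B feat=A main=A topic=A]
After op 6 (reset): HEAD=dev@A [dev=A feat=A main=A topic=A]
After op 7 (reset): HEAD=dev@B [dev=B feat=A main=A topic=A]
ancestors(A) = {A}; A in? yes
ancestors(B) = {A,B}; A in? yes

Answer: yes yes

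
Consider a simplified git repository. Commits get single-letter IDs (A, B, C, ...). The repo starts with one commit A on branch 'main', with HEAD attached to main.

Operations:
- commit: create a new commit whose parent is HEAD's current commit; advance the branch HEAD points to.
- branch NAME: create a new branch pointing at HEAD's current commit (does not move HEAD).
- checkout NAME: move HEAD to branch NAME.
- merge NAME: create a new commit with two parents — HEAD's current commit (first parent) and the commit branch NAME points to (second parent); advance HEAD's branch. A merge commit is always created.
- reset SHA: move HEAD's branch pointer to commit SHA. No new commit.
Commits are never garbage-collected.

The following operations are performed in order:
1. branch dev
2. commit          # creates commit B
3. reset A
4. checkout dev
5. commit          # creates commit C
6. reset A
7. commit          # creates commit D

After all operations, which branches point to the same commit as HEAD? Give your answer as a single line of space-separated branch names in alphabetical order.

Answer: dev

Derivation:
After op 1 (branch): HEAD=main@A [dev=A main=A]
After op 2 (commit): HEAD=main@B [dev=A main=B]
After op 3 (reset): HEAD=main@A [dev=A main=A]
After op 4 (checkout): HEAD=dev@A [dev=A main=A]
After op 5 (commit): HEAD=dev@C [dev=C main=A]
After op 6 (reset): HEAD=dev@A [dev=A main=A]
After op 7 (commit): HEAD=dev@D [dev=D main=A]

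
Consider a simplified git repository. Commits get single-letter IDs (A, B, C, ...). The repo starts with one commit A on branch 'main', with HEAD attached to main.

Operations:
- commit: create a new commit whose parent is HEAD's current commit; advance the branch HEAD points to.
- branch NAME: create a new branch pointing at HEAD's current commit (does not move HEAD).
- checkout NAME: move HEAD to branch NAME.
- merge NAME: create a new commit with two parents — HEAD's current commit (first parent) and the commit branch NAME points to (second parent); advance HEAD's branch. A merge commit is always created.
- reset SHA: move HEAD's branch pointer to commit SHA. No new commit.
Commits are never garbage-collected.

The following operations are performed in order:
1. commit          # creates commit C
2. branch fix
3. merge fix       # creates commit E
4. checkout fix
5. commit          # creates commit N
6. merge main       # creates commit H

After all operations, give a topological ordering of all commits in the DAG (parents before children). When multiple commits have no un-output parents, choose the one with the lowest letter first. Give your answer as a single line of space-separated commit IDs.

Answer: A C E N H

Derivation:
After op 1 (commit): HEAD=main@C [main=C]
After op 2 (branch): HEAD=main@C [fix=C main=C]
After op 3 (merge): HEAD=main@E [fix=C main=E]
After op 4 (checkout): HEAD=fix@C [fix=C main=E]
After op 5 (commit): HEAD=fix@N [fix=N main=E]
After op 6 (merge): HEAD=fix@H [fix=H main=E]
commit A: parents=[]
commit C: parents=['A']
commit E: parents=['C', 'C']
commit H: parents=['N', 'E']
commit N: parents=['C']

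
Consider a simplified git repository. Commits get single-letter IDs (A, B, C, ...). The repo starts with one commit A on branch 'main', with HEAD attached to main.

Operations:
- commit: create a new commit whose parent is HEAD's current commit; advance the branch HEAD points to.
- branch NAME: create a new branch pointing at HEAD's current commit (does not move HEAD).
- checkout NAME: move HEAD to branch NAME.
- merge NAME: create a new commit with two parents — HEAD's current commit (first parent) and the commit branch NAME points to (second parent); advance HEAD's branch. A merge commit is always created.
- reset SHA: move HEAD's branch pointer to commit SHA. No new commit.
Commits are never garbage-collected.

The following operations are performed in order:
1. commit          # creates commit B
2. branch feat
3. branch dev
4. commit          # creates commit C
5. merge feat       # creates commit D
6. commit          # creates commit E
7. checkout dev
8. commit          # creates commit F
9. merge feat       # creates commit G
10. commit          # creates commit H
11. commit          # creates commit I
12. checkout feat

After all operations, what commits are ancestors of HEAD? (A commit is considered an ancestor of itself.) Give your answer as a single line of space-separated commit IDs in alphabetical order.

Answer: A B

Derivation:
After op 1 (commit): HEAD=main@B [main=B]
After op 2 (branch): HEAD=main@B [feat=B main=B]
After op 3 (branch): HEAD=main@B [dev=B feat=B main=B]
After op 4 (commit): HEAD=main@C [dev=B feat=B main=C]
After op 5 (merge): HEAD=main@D [dev=B feat=B main=D]
After op 6 (commit): HEAD=main@E [dev=B feat=B main=E]
After op 7 (checkout): HEAD=dev@B [dev=B feat=B main=E]
After op 8 (commit): HEAD=dev@F [dev=F feat=B main=E]
After op 9 (merge): HEAD=dev@G [dev=G feat=B main=E]
After op 10 (commit): HEAD=dev@H [dev=H feat=B main=E]
After op 11 (commit): HEAD=dev@I [dev=I feat=B main=E]
After op 12 (checkout): HEAD=feat@B [dev=I feat=B main=E]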